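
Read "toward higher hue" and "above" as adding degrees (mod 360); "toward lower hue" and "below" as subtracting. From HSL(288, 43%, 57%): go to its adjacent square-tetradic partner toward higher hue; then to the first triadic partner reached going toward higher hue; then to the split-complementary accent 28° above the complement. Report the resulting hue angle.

+90° (square ↑): 288 + 90 = 378 → 378 − 360 = 18°
+120° (triadic ↑): 18 + 120 = 138°
+208° (split-comp 28° ↑): 138 + 208 = 346°

346°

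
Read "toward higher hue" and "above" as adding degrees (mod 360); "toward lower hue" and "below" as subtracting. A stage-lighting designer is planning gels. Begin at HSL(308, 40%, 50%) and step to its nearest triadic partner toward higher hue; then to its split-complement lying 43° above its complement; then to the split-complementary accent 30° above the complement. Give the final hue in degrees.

141°

308 + 120 = 428 → 428 − 360 = 68°   (triadic ↑)
68 + 223 = 291°   (split-comp 43° ↑)
291 + 210 = 501 → 501 − 360 = 141°   (split-comp 30° ↑)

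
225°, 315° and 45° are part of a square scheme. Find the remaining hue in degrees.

A square tetradic scheme places four hues every 90°.
The full set through 45° is {45°, 135°, 225°, 315°}.
Given {45°, 225°, 315°}, the missing hue is 135°.

135°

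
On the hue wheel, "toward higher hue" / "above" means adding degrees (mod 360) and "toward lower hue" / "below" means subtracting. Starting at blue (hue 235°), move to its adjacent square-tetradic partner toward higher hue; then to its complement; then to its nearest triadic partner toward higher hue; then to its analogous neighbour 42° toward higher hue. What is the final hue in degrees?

307°

+90° (square ↑): 235 + 90 = 325°
+180° (complement): 325 + 180 = 505 → 505 − 360 = 145°
+120° (triadic ↑): 145 + 120 = 265°
+42° (analog 42° ↑): 265 + 42 = 307°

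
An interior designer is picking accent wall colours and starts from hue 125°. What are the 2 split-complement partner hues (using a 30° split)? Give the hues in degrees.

Split-complementary hues sit 30° either side of the complement.
Complement of 125°: 125 + 180 = 305°
305 − 30 = 275°
305 + 30 = 335°

275° and 335°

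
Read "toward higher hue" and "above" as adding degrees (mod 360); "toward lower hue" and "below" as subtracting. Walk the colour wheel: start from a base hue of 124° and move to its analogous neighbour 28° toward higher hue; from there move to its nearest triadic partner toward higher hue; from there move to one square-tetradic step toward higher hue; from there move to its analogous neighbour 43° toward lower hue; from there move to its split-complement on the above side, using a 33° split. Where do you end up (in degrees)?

+28° (analog 28° ↑): 124 + 28 = 152°
+120° (triadic ↑): 152 + 120 = 272°
+90° (square ↑): 272 + 90 = 362 → 362 − 360 = 2°
−43° (analog 43° ↓): 2 − 43 = -41 → -41 + 360 = 319°
+213° (split-comp 33° ↑): 319 + 213 = 532 → 532 − 360 = 172°

172°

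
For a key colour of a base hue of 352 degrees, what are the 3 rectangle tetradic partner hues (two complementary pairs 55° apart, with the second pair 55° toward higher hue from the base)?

47°, 172°, and 227°

352 + 55 = 407 → 407 − 360 = 47°
352 + 180 = 532 → 532 − 360 = 172°
352 + 235 = 587 → 587 − 360 = 227°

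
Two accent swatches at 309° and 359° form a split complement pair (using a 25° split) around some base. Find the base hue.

The accents sit 25° either side of the complement, so the complement is their short-arc midpoint on the wheel.
Short-arc midpoint of 309° and 359°: 334°.
Base is 180° from the complement: 334 − 180 = 154°

154°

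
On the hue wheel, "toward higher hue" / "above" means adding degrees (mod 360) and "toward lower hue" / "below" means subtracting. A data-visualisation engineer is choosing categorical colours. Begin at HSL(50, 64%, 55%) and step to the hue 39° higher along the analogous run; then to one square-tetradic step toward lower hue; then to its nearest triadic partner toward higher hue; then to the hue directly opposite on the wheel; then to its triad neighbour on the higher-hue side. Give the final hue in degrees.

analog 39° ↑ +39°: 50 + 39 = 89°
square ↓ −90°: 89 − 90 = -1 → -1 + 360 = 359°
triadic ↑ +120°: 359 + 120 = 479 → 479 − 360 = 119°
complement +180°: 119 + 180 = 299°
triadic ↑ +120°: 299 + 120 = 419 → 419 − 360 = 59°

59°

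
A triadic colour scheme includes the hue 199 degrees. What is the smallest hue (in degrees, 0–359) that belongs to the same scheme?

79°

A triad places three hues 120° apart.
The full set through 199° is {79°, 199°, 319°}.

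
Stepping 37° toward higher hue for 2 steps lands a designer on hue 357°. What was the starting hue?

283°

2 steps of 37° (toward higher hue) give a net shift of +74°.
Start = end − shift: 357 − 74 = 283°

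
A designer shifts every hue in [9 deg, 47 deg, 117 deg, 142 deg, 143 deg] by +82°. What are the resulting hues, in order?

9 + 82 = 91°
47 + 82 = 129°
117 + 82 = 199°
142 + 82 = 224°
143 + 82 = 225°

91°, 129°, 199°, 224°, 225°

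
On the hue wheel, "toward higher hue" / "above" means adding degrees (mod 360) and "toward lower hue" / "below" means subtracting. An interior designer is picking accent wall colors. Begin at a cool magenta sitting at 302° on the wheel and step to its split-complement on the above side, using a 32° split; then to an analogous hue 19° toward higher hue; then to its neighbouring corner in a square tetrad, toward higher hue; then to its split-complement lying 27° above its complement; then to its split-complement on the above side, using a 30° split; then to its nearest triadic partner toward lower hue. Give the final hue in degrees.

split-comp 32° ↑ +212°: 302 + 212 = 514 → 514 − 360 = 154°
analog 19° ↑ +19°: 154 + 19 = 173°
square ↑ +90°: 173 + 90 = 263°
split-comp 27° ↑ +207°: 263 + 207 = 470 → 470 − 360 = 110°
split-comp 30° ↑ +210°: 110 + 210 = 320°
triadic ↓ −120°: 320 − 120 = 200°

200°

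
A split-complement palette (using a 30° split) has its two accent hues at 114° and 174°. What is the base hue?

324°

The accents sit 30° either side of the complement, so the complement is their short-arc midpoint on the wheel.
Short-arc midpoint of 114° and 174°: 144°.
Base is 180° from the complement: 144 − 180 = -36 → -36 + 360 = 324°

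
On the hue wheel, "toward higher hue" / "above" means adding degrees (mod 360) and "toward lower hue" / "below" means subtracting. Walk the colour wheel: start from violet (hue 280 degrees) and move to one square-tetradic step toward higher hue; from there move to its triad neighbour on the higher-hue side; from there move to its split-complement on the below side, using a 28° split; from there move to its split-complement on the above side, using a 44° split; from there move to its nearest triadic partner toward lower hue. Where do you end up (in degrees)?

26°

+90° (square ↑): 280 + 90 = 370 → 370 − 360 = 10°
+120° (triadic ↑): 10 + 120 = 130°
+152° (split-comp 28° ↓): 130 + 152 = 282°
+224° (split-comp 44° ↑): 282 + 224 = 506 → 506 − 360 = 146°
−120° (triadic ↓): 146 − 120 = 26°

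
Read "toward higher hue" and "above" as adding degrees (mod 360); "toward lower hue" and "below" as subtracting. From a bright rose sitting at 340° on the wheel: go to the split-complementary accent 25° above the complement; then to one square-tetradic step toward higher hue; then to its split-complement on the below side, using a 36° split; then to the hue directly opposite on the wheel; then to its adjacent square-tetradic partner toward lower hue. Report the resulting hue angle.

split-comp 25° ↑ +205°: 340 + 205 = 545 → 545 − 360 = 185°
square ↑ +90°: 185 + 90 = 275°
split-comp 36° ↓ +144°: 275 + 144 = 419 → 419 − 360 = 59°
complement +180°: 59 + 180 = 239°
square ↓ −90°: 239 − 90 = 149°

149°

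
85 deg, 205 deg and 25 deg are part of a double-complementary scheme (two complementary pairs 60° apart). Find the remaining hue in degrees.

265°

A rectangular tetradic uses two complementary pairs 60° apart: offsets 0°, 60°, 180°, 240°.
Among {25°, 85°, 205°}, 205° and 25° are a 180° pair.
The remaining hue 85° needs its own complement: 85 + 180 = 265°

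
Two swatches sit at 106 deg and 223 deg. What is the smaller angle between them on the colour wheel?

|106 − 223| = 117.
117 ≤ 180, so the shorter arc is 117°.

117°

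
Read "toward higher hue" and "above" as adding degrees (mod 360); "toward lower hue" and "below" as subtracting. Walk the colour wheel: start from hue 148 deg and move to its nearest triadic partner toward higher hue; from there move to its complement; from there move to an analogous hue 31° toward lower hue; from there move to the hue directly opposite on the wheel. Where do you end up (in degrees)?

148 + 120 = 268°   (triadic ↑)
268 + 180 = 448 → 448 − 360 = 88°   (complement)
88 − 31 = 57°   (analog 31° ↓)
57 + 180 = 237°   (complement)

237°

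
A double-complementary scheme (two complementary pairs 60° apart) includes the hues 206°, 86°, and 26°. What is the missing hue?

266°

A rectangular tetradic uses two complementary pairs 60° apart: offsets 0°, 60°, 180°, 240°.
Among {26°, 86°, 206°}, 206° and 26° are a 180° pair.
The remaining hue 86° needs its own complement: 86 + 180 = 266°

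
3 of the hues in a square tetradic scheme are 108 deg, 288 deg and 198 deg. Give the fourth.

18°

A square tetradic scheme places four hues every 90°.
The full set through 108° is {18°, 108°, 198°, 288°}.
Given {108°, 198°, 288°}, the missing hue is 18°.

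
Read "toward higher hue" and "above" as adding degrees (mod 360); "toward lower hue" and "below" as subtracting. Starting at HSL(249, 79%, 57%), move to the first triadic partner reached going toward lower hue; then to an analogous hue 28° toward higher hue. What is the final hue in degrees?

157°

249 − 120 = 129°   (triadic ↓)
129 + 28 = 157°   (analog 28° ↑)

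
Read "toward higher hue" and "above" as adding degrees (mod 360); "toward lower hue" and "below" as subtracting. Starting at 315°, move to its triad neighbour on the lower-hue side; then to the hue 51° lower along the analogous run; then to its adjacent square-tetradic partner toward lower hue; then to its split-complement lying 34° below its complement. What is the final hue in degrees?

200°

triadic ↓ −120°: 315 − 120 = 195°
analog 51° ↓ −51°: 195 − 51 = 144°
square ↓ −90°: 144 − 90 = 54°
split-comp 34° ↓ +146°: 54 + 146 = 200°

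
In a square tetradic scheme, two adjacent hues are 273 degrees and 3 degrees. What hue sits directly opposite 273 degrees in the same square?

93°

A square tetradic scheme places four hues 90° apart; opposite corners are 180° apart.
273 + 180 = 453 → 453 − 360 = 93°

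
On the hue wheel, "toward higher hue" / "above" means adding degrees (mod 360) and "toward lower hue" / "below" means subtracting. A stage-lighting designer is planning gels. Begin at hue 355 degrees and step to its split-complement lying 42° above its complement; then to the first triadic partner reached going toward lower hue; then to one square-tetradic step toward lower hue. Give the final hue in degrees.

355 + 222 = 577 → 577 − 360 = 217°   (split-comp 42° ↑)
217 − 120 = 97°   (triadic ↓)
97 − 90 = 7°   (square ↓)

7°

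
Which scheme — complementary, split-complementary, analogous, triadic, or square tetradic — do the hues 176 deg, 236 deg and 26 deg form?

Sort the hues: 26°, 176°, 236°.
Successive gaps around the wheel: 150°, 60°, 150°.
Two 150° gaps and one 60° gap — a base hue opposite a pair of accents 30° either side of its complement — is the split-complementary pattern.

split-complementary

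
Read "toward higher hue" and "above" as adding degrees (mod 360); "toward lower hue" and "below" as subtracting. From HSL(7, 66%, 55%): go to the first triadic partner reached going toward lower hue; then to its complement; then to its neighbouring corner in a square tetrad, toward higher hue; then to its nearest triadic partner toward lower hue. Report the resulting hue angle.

−120° (triadic ↓): 7 − 120 = -113 → -113 + 360 = 247°
+180° (complement): 247 + 180 = 427 → 427 − 360 = 67°
+90° (square ↑): 67 + 90 = 157°
−120° (triadic ↓): 157 − 120 = 37°

37°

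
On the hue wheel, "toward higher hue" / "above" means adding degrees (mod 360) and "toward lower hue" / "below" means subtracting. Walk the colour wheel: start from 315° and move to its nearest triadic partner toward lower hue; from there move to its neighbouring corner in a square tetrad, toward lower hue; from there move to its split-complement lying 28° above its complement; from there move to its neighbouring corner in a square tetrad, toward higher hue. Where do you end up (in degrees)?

43°

triadic ↓ −120°: 315 − 120 = 195°
square ↓ −90°: 195 − 90 = 105°
split-comp 28° ↑ +208°: 105 + 208 = 313°
square ↑ +90°: 313 + 90 = 403 → 403 − 360 = 43°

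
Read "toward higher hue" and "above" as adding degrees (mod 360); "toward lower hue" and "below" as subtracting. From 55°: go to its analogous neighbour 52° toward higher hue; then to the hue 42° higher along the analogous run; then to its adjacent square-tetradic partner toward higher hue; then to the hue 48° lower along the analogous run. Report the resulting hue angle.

analog 52° ↑ +52°: 55 + 52 = 107°
analog 42° ↑ +42°: 107 + 42 = 149°
square ↑ +90°: 149 + 90 = 239°
analog 48° ↓ −48°: 239 − 48 = 191°

191°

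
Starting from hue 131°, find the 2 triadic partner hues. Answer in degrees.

A triad places three hues 120° apart.
131 + 120 = 251°
131 + 240 = 371 → 371 − 360 = 11°

251° and 11°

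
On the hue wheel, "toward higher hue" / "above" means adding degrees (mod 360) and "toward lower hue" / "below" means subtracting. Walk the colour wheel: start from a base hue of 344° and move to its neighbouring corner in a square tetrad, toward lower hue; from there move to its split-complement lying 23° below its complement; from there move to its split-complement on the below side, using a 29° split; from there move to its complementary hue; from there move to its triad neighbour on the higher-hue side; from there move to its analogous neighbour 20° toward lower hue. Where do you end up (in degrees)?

122°

square ↓ −90°: 344 − 90 = 254°
split-comp 23° ↓ +157°: 254 + 157 = 411 → 411 − 360 = 51°
split-comp 29° ↓ +151°: 51 + 151 = 202°
complement +180°: 202 + 180 = 382 → 382 − 360 = 22°
triadic ↑ +120°: 22 + 120 = 142°
analog 20° ↓ −20°: 142 − 20 = 122°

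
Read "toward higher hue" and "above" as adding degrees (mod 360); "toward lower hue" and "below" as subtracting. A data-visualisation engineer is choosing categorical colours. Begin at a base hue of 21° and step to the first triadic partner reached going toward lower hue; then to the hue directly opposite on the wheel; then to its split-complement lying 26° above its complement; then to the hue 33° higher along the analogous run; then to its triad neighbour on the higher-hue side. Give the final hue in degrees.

triadic ↓ −120°: 21 − 120 = -99 → -99 + 360 = 261°
complement +180°: 261 + 180 = 441 → 441 − 360 = 81°
split-comp 26° ↑ +206°: 81 + 206 = 287°
analog 33° ↑ +33°: 287 + 33 = 320°
triadic ↑ +120°: 320 + 120 = 440 → 440 − 360 = 80°

80°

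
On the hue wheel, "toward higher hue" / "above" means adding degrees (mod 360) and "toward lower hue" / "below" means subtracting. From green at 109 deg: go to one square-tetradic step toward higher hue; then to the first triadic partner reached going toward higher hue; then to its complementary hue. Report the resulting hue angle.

139°

109 + 90 = 199°   (square ↑)
199 + 120 = 319°   (triadic ↑)
319 + 180 = 499 → 499 − 360 = 139°   (complement)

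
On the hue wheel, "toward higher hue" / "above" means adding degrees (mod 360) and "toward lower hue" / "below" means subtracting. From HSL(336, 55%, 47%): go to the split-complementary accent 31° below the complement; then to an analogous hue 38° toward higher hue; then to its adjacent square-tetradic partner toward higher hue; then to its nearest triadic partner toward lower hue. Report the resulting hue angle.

split-comp 31° ↓ +149°: 336 + 149 = 485 → 485 − 360 = 125°
analog 38° ↑ +38°: 125 + 38 = 163°
square ↑ +90°: 163 + 90 = 253°
triadic ↓ −120°: 253 − 120 = 133°

133°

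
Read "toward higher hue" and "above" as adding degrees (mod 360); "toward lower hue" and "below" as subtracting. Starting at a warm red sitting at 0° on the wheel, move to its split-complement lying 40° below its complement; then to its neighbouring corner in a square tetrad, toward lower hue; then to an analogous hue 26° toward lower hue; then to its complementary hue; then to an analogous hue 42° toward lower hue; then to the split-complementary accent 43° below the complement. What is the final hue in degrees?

299°

0 + 140 = 140°   (split-comp 40° ↓)
140 − 90 = 50°   (square ↓)
50 − 26 = 24°   (analog 26° ↓)
24 + 180 = 204°   (complement)
204 − 42 = 162°   (analog 42° ↓)
162 + 137 = 299°   (split-comp 43° ↓)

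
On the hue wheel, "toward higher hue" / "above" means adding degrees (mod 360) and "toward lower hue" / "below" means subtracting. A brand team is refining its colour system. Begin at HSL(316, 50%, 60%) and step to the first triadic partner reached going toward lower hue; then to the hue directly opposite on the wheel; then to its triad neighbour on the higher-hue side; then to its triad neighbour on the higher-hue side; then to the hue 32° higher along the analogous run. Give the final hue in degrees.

288°

triadic ↓ −120°: 316 − 120 = 196°
complement +180°: 196 + 180 = 376 → 376 − 360 = 16°
triadic ↑ +120°: 16 + 120 = 136°
triadic ↑ +120°: 136 + 120 = 256°
analog 32° ↑ +32°: 256 + 32 = 288°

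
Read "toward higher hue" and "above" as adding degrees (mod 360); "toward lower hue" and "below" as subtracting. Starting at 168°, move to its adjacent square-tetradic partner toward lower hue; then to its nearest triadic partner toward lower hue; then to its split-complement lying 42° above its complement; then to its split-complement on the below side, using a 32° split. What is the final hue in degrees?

168 − 90 = 78°   (square ↓)
78 − 120 = -42 → -42 + 360 = 318°   (triadic ↓)
318 + 222 = 540 → 540 − 360 = 180°   (split-comp 42° ↑)
180 + 148 = 328°   (split-comp 32° ↓)

328°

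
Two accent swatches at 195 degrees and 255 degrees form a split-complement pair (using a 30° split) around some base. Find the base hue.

The accents sit 30° either side of the complement, so the complement is their short-arc midpoint on the wheel.
Short-arc midpoint of 195° and 255°: 225°.
Base is 180° from the complement: 225 − 180 = 45°

45°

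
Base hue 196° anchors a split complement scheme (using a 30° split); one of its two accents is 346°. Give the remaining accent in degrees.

46°

Split-complementary hues sit 30° either side of the complement.
Complement of the base 196°: 196 + 180 = 376 → 376 − 360 = 16°
The given accent 346° is 30° one side of 16°; the other accent sits 30° the other side: 16 + 30 = 46°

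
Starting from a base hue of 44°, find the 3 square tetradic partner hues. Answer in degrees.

A square tetradic scheme places four hues every 90°.
44 + 90 = 134°
44 + 180 = 224°
44 + 270 = 314°

134°, 224° and 314°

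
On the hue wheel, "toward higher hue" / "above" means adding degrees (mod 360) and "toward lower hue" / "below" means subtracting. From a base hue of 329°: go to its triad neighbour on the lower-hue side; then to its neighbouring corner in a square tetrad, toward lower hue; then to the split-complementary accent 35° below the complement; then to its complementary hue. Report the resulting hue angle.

84°

329 − 120 = 209°   (triadic ↓)
209 − 90 = 119°   (square ↓)
119 + 145 = 264°   (split-comp 35° ↓)
264 + 180 = 444 → 444 − 360 = 84°   (complement)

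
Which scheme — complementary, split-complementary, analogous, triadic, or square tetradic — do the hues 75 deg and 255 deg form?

Sort the hues: 75°, 255°.
Successive gaps around the wheel: 180°, 180°.
Two hues 180° apart are complementary.

complementary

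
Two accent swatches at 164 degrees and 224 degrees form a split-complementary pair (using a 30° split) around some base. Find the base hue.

The accents sit 30° either side of the complement, so the complement is their short-arc midpoint on the wheel.
Short-arc midpoint of 164° and 224°: 194°.
Base is 180° from the complement: 194 − 180 = 14°

14°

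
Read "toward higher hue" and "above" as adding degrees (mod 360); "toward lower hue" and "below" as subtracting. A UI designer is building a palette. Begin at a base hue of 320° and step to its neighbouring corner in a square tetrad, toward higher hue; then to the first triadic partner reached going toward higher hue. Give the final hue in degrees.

170°

320 + 90 = 410 → 410 − 360 = 50°   (square ↑)
50 + 120 = 170°   (triadic ↑)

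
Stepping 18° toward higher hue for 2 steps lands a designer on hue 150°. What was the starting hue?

114°

2 steps of 18° (toward higher hue) give a net shift of +36°.
Start = end − shift: 150 − 36 = 114°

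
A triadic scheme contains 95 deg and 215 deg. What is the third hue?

A triad spaces three hues 120° apart.
The full set is {95°, 215°, 335°}.

335°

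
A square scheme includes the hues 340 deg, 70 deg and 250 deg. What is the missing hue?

A square tetradic scheme places four hues every 90°.
The full set through 70° is {70°, 160°, 250°, 340°}.
Given {70°, 250°, 340°}, the missing hue is 160°.

160°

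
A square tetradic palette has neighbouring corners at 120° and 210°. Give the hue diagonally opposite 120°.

A square tetradic scheme places four hues 90° apart; opposite corners are 180° apart.
120 + 180 = 300°

300°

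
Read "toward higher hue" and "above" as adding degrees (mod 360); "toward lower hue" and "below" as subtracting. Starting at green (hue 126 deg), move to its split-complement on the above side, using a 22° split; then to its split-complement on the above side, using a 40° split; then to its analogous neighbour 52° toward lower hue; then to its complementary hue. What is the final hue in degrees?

+202° (split-comp 22° ↑): 126 + 202 = 328°
+220° (split-comp 40° ↑): 328 + 220 = 548 → 548 − 360 = 188°
−52° (analog 52° ↓): 188 − 52 = 136°
+180° (complement): 136 + 180 = 316°

316°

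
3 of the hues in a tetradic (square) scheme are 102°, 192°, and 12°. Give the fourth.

282°

A square tetradic scheme places four hues every 90°.
The full set through 12° is {12°, 102°, 192°, 282°}.
Given {12°, 102°, 192°}, the missing hue is 282°.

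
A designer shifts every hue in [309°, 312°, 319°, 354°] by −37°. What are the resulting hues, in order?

309 − 37 = 272°
312 − 37 = 275°
319 − 37 = 282°
354 − 37 = 317°

272°, 275°, 282°, 317°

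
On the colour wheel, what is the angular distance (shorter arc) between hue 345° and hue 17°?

|345 − 17| = 328.
The shorter arc is 360 − 328 = 32°.

32°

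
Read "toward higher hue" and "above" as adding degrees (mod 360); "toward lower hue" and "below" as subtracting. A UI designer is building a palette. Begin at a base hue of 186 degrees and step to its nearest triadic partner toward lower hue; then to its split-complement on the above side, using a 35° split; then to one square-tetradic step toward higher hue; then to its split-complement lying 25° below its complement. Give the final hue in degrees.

triadic ↓ −120°: 186 − 120 = 66°
split-comp 35° ↑ +215°: 66 + 215 = 281°
square ↑ +90°: 281 + 90 = 371 → 371 − 360 = 11°
split-comp 25° ↓ +155°: 11 + 155 = 166°

166°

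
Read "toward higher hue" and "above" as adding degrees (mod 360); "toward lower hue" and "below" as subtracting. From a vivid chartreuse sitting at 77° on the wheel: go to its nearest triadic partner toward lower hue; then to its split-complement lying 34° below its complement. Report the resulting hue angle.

103°

triadic ↓ −120°: 77 − 120 = -43 → -43 + 360 = 317°
split-comp 34° ↓ +146°: 317 + 146 = 463 → 463 − 360 = 103°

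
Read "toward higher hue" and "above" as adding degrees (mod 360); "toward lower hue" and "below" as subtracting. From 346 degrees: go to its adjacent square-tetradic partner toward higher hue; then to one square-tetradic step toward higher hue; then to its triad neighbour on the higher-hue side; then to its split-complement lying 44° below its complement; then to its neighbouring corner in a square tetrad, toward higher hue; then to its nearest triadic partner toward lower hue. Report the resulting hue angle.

32°

square ↑ +90°: 346 + 90 = 436 → 436 − 360 = 76°
square ↑ +90°: 76 + 90 = 166°
triadic ↑ +120°: 166 + 120 = 286°
split-comp 44° ↓ +136°: 286 + 136 = 422 → 422 − 360 = 62°
square ↑ +90°: 62 + 90 = 152°
triadic ↓ −120°: 152 − 120 = 32°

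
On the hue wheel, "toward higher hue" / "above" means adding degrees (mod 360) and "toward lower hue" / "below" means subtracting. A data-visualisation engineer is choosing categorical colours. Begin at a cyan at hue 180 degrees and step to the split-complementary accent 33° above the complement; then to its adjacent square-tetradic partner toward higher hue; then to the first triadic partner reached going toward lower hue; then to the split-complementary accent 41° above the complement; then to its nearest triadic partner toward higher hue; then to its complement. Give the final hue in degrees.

+213° (split-comp 33° ↑): 180 + 213 = 393 → 393 − 360 = 33°
+90° (square ↑): 33 + 90 = 123°
−120° (triadic ↓): 123 − 120 = 3°
+221° (split-comp 41° ↑): 3 + 221 = 224°
+120° (triadic ↑): 224 + 120 = 344°
+180° (complement): 344 + 180 = 524 → 524 − 360 = 164°

164°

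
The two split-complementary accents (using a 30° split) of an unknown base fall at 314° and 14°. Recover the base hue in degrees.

The accents sit 30° either side of the complement, so the complement is their short-arc midpoint on the wheel.
Short-arc midpoint of 314° and 14°: 344°.
Base is 180° from the complement: 344 − 180 = 164°

164°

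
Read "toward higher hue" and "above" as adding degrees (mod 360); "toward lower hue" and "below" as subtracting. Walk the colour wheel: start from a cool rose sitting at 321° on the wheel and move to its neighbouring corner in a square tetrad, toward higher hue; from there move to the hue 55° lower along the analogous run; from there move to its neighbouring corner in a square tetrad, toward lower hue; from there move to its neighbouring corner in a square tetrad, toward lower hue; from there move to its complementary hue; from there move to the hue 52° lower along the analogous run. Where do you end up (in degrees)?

304°

321 + 90 = 411 → 411 − 360 = 51°   (square ↑)
51 − 55 = -4 → -4 + 360 = 356°   (analog 55° ↓)
356 − 90 = 266°   (square ↓)
266 − 90 = 176°   (square ↓)
176 + 180 = 356°   (complement)
356 − 52 = 304°   (analog 52° ↓)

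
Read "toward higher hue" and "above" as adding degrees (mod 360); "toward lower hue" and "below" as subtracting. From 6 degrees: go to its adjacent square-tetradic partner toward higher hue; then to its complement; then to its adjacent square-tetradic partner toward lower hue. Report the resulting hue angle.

186°

+90° (square ↑): 6 + 90 = 96°
+180° (complement): 96 + 180 = 276°
−90° (square ↓): 276 − 90 = 186°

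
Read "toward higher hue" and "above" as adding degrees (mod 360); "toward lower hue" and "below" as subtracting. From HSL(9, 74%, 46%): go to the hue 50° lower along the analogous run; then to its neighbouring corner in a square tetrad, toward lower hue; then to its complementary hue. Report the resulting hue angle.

9 − 50 = -41 → -41 + 360 = 319°   (analog 50° ↓)
319 − 90 = 229°   (square ↓)
229 + 180 = 409 → 409 − 360 = 49°   (complement)

49°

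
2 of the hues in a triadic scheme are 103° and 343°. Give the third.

223°

A triad places three hues 120° apart.
The full set through 103° is {103°, 223°, 343°}.
Given {103°, 343°}, the missing hue is 223°.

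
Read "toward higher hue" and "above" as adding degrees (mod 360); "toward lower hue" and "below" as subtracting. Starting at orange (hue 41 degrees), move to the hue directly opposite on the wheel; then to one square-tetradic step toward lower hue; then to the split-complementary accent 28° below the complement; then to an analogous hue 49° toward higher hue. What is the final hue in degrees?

332°

complement +180°: 41 + 180 = 221°
square ↓ −90°: 221 − 90 = 131°
split-comp 28° ↓ +152°: 131 + 152 = 283°
analog 49° ↑ +49°: 283 + 49 = 332°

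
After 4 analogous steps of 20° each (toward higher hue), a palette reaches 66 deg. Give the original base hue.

4 steps of 20° (toward higher hue) give a net shift of +80°.
Start = end − shift: 66 − 80 = -14 → -14 + 360 = 346°

346°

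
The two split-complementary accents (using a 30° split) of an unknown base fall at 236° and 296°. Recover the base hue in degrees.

The accents sit 30° either side of the complement, so the complement is their short-arc midpoint on the wheel.
Short-arc midpoint of 236° and 296°: 266°.
Base is 180° from the complement: 266 − 180 = 86°

86°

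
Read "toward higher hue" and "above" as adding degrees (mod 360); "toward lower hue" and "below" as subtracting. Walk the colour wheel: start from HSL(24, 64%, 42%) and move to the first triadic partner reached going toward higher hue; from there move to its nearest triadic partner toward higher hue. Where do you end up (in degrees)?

24 + 120 = 144°   (triadic ↑)
144 + 120 = 264°   (triadic ↑)

264°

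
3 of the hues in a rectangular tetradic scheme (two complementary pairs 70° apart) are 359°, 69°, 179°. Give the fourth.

249°

A rectangular tetradic uses two complementary pairs 70° apart: offsets 0°, 70°, 180°, 250°.
Among {69°, 179°, 359°}, 179° and 359° are a 180° pair.
The remaining hue 69° needs its own complement: 69 + 180 = 249°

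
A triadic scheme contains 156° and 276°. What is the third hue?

36°

A triad spaces three hues 120° apart.
The full set is {36°, 156°, 276°}.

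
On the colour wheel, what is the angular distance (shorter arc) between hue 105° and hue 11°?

94°

|105 − 11| = 94.
94 ≤ 180, so the shorter arc is 94°.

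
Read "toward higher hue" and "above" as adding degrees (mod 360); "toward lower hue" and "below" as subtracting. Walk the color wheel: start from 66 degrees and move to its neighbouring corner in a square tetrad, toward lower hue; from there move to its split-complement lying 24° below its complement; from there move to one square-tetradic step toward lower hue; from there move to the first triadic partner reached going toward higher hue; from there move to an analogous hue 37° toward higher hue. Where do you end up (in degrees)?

199°

square ↓ −90°: 66 − 90 = -24 → -24 + 360 = 336°
split-comp 24° ↓ +156°: 336 + 156 = 492 → 492 − 360 = 132°
square ↓ −90°: 132 − 90 = 42°
triadic ↑ +120°: 42 + 120 = 162°
analog 37° ↑ +37°: 162 + 37 = 199°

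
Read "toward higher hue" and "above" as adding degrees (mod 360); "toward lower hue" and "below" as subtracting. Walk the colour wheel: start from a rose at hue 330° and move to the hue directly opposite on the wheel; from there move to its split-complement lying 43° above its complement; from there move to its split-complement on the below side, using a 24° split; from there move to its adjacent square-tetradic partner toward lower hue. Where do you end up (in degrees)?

79°

330 + 180 = 510 → 510 − 360 = 150°   (complement)
150 + 223 = 373 → 373 − 360 = 13°   (split-comp 43° ↑)
13 + 156 = 169°   (split-comp 24° ↓)
169 − 90 = 79°   (square ↓)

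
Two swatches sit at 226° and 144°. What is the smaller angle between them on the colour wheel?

82°

|226 − 144| = 82.
82 ≤ 180, so the shorter arc is 82°.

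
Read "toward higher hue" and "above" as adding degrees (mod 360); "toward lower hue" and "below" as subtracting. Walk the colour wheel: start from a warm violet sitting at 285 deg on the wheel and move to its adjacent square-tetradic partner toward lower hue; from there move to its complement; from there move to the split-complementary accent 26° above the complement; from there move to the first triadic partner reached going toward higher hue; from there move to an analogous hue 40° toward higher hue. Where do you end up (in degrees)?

21°

285 − 90 = 195°   (square ↓)
195 + 180 = 375 → 375 − 360 = 15°   (complement)
15 + 206 = 221°   (split-comp 26° ↑)
221 + 120 = 341°   (triadic ↑)
341 + 40 = 381 → 381 − 360 = 21°   (analog 40° ↑)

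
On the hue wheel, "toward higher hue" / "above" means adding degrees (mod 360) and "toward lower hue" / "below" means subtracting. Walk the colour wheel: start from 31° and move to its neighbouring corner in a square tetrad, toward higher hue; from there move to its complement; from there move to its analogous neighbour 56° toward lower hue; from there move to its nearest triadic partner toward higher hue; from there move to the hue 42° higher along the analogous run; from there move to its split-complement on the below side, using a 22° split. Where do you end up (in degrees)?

205°

+90° (square ↑): 31 + 90 = 121°
+180° (complement): 121 + 180 = 301°
−56° (analog 56° ↓): 301 − 56 = 245°
+120° (triadic ↑): 245 + 120 = 365 → 365 − 360 = 5°
+42° (analog 42° ↑): 5 + 42 = 47°
+158° (split-comp 22° ↓): 47 + 158 = 205°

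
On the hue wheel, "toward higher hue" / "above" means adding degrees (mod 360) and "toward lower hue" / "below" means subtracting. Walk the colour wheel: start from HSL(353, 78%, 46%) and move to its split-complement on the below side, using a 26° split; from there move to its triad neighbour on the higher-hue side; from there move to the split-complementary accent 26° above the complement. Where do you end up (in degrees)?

353 + 154 = 507 → 507 − 360 = 147°   (split-comp 26° ↓)
147 + 120 = 267°   (triadic ↑)
267 + 206 = 473 → 473 − 360 = 113°   (split-comp 26° ↑)

113°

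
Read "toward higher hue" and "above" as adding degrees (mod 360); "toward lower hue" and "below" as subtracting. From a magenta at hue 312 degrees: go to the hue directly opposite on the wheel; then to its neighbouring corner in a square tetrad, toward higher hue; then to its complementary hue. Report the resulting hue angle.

complement +180°: 312 + 180 = 492 → 492 − 360 = 132°
square ↑ +90°: 132 + 90 = 222°
complement +180°: 222 + 180 = 402 → 402 − 360 = 42°

42°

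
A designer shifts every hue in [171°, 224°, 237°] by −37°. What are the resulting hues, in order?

134°, 187°, 200°

171 − 37 = 134°
224 − 37 = 187°
237 − 37 = 200°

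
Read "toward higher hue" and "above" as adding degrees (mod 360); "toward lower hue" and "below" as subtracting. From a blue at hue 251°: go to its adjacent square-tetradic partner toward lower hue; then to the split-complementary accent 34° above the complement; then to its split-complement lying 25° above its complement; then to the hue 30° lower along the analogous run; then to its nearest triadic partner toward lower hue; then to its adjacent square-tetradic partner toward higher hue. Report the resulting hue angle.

160°

−90° (square ↓): 251 − 90 = 161°
+214° (split-comp 34° ↑): 161 + 214 = 375 → 375 − 360 = 15°
+205° (split-comp 25° ↑): 15 + 205 = 220°
−30° (analog 30° ↓): 220 − 30 = 190°
−120° (triadic ↓): 190 − 120 = 70°
+90° (square ↑): 70 + 90 = 160°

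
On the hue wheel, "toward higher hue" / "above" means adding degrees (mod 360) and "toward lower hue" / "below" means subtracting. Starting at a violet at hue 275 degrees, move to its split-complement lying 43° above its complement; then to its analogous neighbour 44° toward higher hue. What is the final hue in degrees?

182°

+223° (split-comp 43° ↑): 275 + 223 = 498 → 498 − 360 = 138°
+44° (analog 44° ↑): 138 + 44 = 182°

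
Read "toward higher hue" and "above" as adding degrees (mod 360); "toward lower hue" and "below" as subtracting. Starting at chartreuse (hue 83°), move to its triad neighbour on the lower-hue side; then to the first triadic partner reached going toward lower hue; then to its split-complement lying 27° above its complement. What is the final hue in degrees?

50°

triadic ↓ −120°: 83 − 120 = -37 → -37 + 360 = 323°
triadic ↓ −120°: 323 − 120 = 203°
split-comp 27° ↑ +207°: 203 + 207 = 410 → 410 − 360 = 50°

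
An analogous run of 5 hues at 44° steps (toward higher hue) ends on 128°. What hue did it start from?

4 steps of 44° (toward higher hue) give a net shift of +176°.
Start = end − shift: 128 − 176 = -48 → -48 + 360 = 312°

312°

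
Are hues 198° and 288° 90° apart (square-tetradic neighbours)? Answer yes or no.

yes

Angular distance: |198 − 288| = 90 = 90°.
90° apart (square-tetradic neighbours) requires 90°.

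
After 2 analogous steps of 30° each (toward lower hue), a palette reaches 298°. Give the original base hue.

358°

2 steps of 30° (toward lower hue) give a net shift of −60°.
Start = end − shift: 298 + 60 = 358°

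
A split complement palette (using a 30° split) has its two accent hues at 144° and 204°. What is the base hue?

The accents sit 30° either side of the complement, so the complement is their short-arc midpoint on the wheel.
Short-arc midpoint of 144° and 204°: 174°.
Base is 180° from the complement: 174 − 180 = -6 → -6 + 360 = 354°

354°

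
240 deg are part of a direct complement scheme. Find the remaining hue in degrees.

The complement sits 180° across the wheel.
The full set through 240° is {60°, 240°}.
Given {240°}, the missing hue is 60°.

60°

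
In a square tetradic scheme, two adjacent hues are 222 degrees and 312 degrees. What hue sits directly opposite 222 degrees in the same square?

A square tetradic scheme places four hues 90° apart; opposite corners are 180° apart.
222 + 180 = 402 → 402 − 360 = 42°

42°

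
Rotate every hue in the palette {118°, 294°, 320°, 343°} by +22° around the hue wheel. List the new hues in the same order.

118 + 22 = 140°
294 + 22 = 316°
320 + 22 = 342°
343 + 22 = 365 → 365 − 360 = 5°

140°, 316°, 342°, 5°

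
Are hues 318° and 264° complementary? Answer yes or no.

no

Angular distance: |318 − 264| = 54 = 54°.
Complementary requires 180°.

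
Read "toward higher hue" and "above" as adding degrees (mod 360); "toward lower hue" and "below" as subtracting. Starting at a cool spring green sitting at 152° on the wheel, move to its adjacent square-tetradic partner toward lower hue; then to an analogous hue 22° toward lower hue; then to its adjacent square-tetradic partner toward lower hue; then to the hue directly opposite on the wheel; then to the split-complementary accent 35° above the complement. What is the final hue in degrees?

345°

square ↓ −90°: 152 − 90 = 62°
analog 22° ↓ −22°: 62 − 22 = 40°
square ↓ −90°: 40 − 90 = -50 → -50 + 360 = 310°
complement +180°: 310 + 180 = 490 → 490 − 360 = 130°
split-comp 35° ↑ +215°: 130 + 215 = 345°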